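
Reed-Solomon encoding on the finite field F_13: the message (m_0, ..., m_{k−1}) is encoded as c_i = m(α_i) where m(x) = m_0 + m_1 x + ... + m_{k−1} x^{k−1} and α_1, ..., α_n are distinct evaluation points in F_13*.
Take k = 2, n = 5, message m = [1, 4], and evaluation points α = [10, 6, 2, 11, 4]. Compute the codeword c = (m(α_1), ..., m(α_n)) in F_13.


c = [2, 12, 9, 6, 4]

Message polynomial: m(x) = 1 + 4·x (mod 13).
For each evaluation point α_i, compute m(α_i) mod 13:
  α_1 = 10: Horner steps 4 → 2, so m(10) = 2.
  α_2 = 6: Horner steps 4 → 12, so m(6) = 12.
  α_3 = 2: Horner steps 4 → 9, so m(2) = 9.
  α_4 = 11: Horner steps 4 → 6, so m(11) = 6.
  α_5 = 4: Horner steps 4 → 4, so m(4) = 4.
Codeword c = [2, 12, 9, 6, 4] ∈ F_13^5.


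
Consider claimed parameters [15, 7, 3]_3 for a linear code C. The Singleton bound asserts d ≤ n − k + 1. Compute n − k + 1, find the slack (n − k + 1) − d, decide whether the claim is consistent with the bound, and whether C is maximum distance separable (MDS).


Singleton RHS = n − k + 1 = 9, slack = 6, bound satisfied, not MDS.

Singleton bound: d ≤ n − k + 1.
Here n = 15, k = 7, so n − k + 1 = 9.
Given d = 3, check d ≤ 9: YES.
Slack = (n − k + 1) − d = 6.
The code is NOT MDS (slack = 6 > 0).
Description: the claimed parameters are [15, 7, 3]_3; such a code would be non-MDS.


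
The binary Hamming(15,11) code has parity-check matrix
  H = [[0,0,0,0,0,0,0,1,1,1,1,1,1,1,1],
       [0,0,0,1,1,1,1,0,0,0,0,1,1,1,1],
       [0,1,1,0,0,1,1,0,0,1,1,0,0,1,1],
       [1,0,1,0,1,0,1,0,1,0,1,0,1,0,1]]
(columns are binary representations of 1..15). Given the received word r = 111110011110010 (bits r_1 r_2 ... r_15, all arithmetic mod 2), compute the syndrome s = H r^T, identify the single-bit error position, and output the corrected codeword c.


s = (1, 1, 1, 1)^T, error position = 15, corrected codeword c = 111110011110011

Compute s = H r^T mod 2 one row at a time:
  s_1 = 1 + 1 + 1 + 1 + 0 + 0 + 1 + 0 = 5 ≡ 1 (mod 2).
  s_2 = 1 + 1 + 0 + 0 + 0 + 0 + 1 + 0 = 3 ≡ 1 (mod 2).
  s_3 = 1 + 1 + 0 + 0 + 1 + 1 + 1 + 0 = 5 ≡ 1 (mod 2).
  s_4 = 1 + 1 + 1 + 0 + 1 + 1 + 0 + 0 = 5 ≡ 1 (mod 2).
s = (1, 1, 1, 1)^T — this equals column 15 of H (binary 1111), so error is at position 15.
Correct: flip bit 15 of r = 111110011110010 to get c = 111110011110011.


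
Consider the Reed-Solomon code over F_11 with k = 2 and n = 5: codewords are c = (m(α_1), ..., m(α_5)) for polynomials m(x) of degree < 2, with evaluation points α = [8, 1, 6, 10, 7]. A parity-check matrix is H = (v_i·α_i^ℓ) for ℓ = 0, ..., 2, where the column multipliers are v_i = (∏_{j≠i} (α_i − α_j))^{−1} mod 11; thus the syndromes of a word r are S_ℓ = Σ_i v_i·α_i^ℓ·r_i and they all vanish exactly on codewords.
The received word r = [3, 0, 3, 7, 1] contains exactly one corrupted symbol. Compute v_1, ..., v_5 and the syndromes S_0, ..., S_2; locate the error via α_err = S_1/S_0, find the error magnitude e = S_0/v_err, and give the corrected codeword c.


S = (1, 6, 3), error at position 3, error magnitude e = 4, c = [3, 0, 10, 7, 1].

Step 1: column multipliers v_i = (∏_{j≠i}(α_i − α_j))^{−1} mod 11.
  i = 1 (α = 8): (8−1)(8−6)(8−10)(8−7) = 7·2·(−2)·1 = −28 ≡ 5, so v_1 = 5^{−1} = 9 (mod 11).
  i = 2 (α = 1): (1−8)(1−6)(1−10)(1−7) = (−7)·(−5)·(−9)·(−6) = 1890 ≡ 9, so v_2 = 9^{−1} = 5 (mod 11).
  i = 3 (α = 6): (6−8)(6−1)(6−10)(6−7) = (−2)·5·(−4)·(−1) = −40 ≡ 4, so v_3 = 4^{−1} = 3 (mod 11).
  i = 4 (α = 10): (10−8)(10−1)(10−6)(10−7) = 2·9·4·3 = 216 ≡ 7, so v_4 = 7^{−1} = 8 (mod 11).
  i = 5 (α = 7): (7−8)(7−1)(7−6)(7−10) = (−1)·6·1·(−3) = 18 ≡ 7, so v_5 = 7^{−1} = 8 (mod 11).
  v = [9, 5, 3, 8, 8].
Step 2: syndromes of r = [3, 0, 3, 7, 1] (all sums mod 11).
  S_0 = Σ v_i r_i = 9·3 + 5·0 + 3·3 + 8·7 + 8·1 = 100 ≡ 1.
  S_1 = Σ v_i α_i r_i = 9·8·3 + 5·1·0 + 3·6·3 + 8·10·7 + 8·7·1 = 886 ≡ 6.
  α_i^2 mod 11 = [9, 1, 3, 1, 5].
  S_2 = Σ v_i α_i^2 r_i = 9·9·3 + 5·1·0 + 3·3·3 + 8·1·7 + 8·5·1 = 366 ≡ 3.
  S = (1, 6, 3) ≠ 0, so r is not a codeword (an error is present).
Step 3: locate the error. For a single error e at position i, S_ℓ = v_i·e·α_i^ℓ, so α_err = S_1/S_0.
  S_0^{−1} = 1^{−1} = 1 (mod 11), so α_err = 6·1 = 6 ≡ 6 = α_3. Error position i = 3.
  Consistency check: S_2/S_1 = 3·2 = 6 ≡ 6 = α_err ✓ (single-error assumption holds).
Step 4: error magnitude e = S_0/v_3 = S_0·∏_{j≠3}(α_3 − α_j) = 1·4 = 4 ≡ 4 (mod 11).
Step 5: correct position 3: c_3 = r_3 − e = 3 − 4 ≡ 10 (mod 11). Hence c = [3, 0, 10, 7, 1].
  Check: interpolating c through the α_i gives m(x) = 9 + 2·x (degree < 2) with m(α_i) = c_i for every i, so c is indeed a codeword.


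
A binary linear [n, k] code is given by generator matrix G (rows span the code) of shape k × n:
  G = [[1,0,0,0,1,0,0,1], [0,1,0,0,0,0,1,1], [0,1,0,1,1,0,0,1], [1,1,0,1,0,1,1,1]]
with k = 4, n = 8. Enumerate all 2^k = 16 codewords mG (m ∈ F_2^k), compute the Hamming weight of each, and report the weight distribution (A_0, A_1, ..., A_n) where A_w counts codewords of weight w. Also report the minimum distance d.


Weight distribution: A_0 = 1, A_2 = 1, A_3 = 6, A_4 = 5, A_5 = 2, A_6 = 1. Minimum distance d = 2.

Enumerate all 2^4 = 16 messages m ∈ F_2^4.
For each, compute codeword c = mG in F_2^8, then tally its weight.
  m = 0000 → c = 00000000, weight = 0.
  m = 1000 → c = 10001001, weight = 3.
  m = 0100 → c = 01000011, weight = 3.
  m = 1100 → c = 11001010, weight = 4.
  m = 0010 → c = 01011001, weight = 4.
  m = 1010 → c = 11010000, weight = 3.
  m = 0110 → c = 00011010, weight = 3.
  m = 1110 → c = 10010011, weight = 4.
  m = 0001 → c = 11010111, weight = 6.
  m = 1001 → c = 01011110, weight = 5.
  m = 0101 → c = 10010100, weight = 3.
  m = 1101 → c = 00011101, weight = 4.
  m = 0011 → c = 10001110, weight = 4.
  m = 1011 → c = 00000111, weight = 3.
  m = 0111 → c = 11001101, weight = 5.
  m = 1111 → c = 01000100, weight = 2.
Tally weights:
  weight 0: 1 codewords.
  weight 2: 1 codewords.
  weight 3: 6 codewords.
  weight 4: 5 codewords.
  weight 5: 2 codewords.
  weight 6: 1 codewords.
Minimum distance d = smallest w > 0 with A_w > 0 = 2.
Sanity: Σ A_w = 16 = 2^4 = 16 ✓.


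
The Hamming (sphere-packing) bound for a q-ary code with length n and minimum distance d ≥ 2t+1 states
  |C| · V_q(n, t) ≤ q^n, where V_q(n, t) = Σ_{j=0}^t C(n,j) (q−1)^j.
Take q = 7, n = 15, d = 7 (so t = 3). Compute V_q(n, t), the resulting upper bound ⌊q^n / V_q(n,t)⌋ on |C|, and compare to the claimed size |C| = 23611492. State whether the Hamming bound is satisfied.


V_q(n, t) = 102151, q^n = 4747561509943, Hamming bound = 46475918, |C| = 23611492 ≤ bound (satisfied).

Step 1: Compute V_q(n, t) = Σ_{j=0}^3 C(n, j) (q−1)^j.
  j = 0: C(15,0)·(6)^0 = 1·1 = 1.
  j = 1: C(15,1)·(6)^1 = 15·6 = 90.
  j = 2: C(15,2)·(6)^2 = 105·36 = 3780.
  j = 3: C(15,3)·(6)^3 = 455·216 = 98280.
  V_q(n, t) = 1 + 90 + 3780 + 98280 = 102151.
Step 2: q^n = 7^15 = 4747561509943.
Step 3: Hamming bound ⌊q^n / V_q(n,t)⌋ = ⌊4747561509943/102151⌋ = 46475918.
Step 4: Compare |C| = 23611492 to 46475918: satisfied.
The claimed |C| lies below the Hamming bound.


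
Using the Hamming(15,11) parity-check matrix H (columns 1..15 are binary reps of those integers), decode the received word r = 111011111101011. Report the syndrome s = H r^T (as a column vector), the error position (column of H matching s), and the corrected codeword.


s = (0, 0, 1, 0)^T, error position = 2, corrected codeword c = 101011111101011

Compute s = H r^T mod 2 one row at a time:
  s_1 = 1 + 1 + 1 + 0 + 1 + 0 + 1 + 1 = 6 ≡ 0 (mod 2).
  s_2 = 0 + 1 + 1 + 1 + 1 + 0 + 1 + 1 = 6 ≡ 0 (mod 2).
  s_3 = 1 + 1 + 1 + 1 + 1 + 0 + 1 + 1 = 7 ≡ 1 (mod 2).
  s_4 = 1 + 1 + 1 + 1 + 1 + 0 + 0 + 1 = 6 ≡ 0 (mod 2).
s = (0, 0, 1, 0)^T — this equals column 2 of H (binary 0010), so error is at position 2.
Correct: flip bit 2 of r = 111011111101011 to get c = 101011111101011.


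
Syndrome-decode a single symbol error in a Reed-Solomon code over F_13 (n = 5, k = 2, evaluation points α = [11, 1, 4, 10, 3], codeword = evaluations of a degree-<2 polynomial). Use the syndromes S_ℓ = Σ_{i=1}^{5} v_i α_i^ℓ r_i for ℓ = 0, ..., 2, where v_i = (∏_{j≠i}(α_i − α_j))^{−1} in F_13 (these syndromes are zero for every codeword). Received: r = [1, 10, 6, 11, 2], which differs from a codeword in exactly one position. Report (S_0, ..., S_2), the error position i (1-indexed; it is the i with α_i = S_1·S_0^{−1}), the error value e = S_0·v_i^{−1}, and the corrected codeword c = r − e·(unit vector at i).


S = (5, 2, 6), error at position 5, error magnitude e = 12, c = [1, 10, 6, 11, 3].

Step 1: column multipliers v_i = (∏_{j≠i}(α_i − α_j))^{−1} mod 13.
  i = 1 (α = 11): (11−1)(11−4)(11−10)(11−3) = 10·7·1·8 = 560 ≡ 1, so v_1 = 1^{−1} = 1 (mod 13).
  i = 2 (α = 1): (1−11)(1−4)(1−10)(1−3) = (−10)·(−3)·(−9)·(−2) = 540 ≡ 7, so v_2 = 7^{−1} = 2 (mod 13).
  i = 3 (α = 4): (4−11)(4−1)(4−10)(4−3) = (−7)·3·(−6)·1 = 126 ≡ 9, so v_3 = 9^{−1} = 3 (mod 13).
  i = 4 (α = 10): (10−11)(10−1)(10−4)(10−3) = (−1)·9·6·7 = −378 ≡ 12, so v_4 = 12^{−1} = 12 (mod 13).
  i = 5 (α = 3): (3−11)(3−1)(3−4)(3−10) = (−8)·2·(−1)·(−7) = −112 ≡ 5, so v_5 = 5^{−1} = 8 (mod 13).
  v = [1, 2, 3, 12, 8].
Step 2: syndromes of r = [1, 10, 6, 11, 2] (all sums mod 13).
  S_0 = Σ v_i r_i = 1·1 + 2·10 + 3·6 + 12·11 + 8·2 = 187 ≡ 5.
  S_1 = Σ v_i α_i r_i = 1·11·1 + 2·1·10 + 3·4·6 + 12·10·11 + 8·3·2 = 1471 ≡ 2.
  α_i^2 mod 13 = [4, 1, 3, 9, 9].
  S_2 = Σ v_i α_i^2 r_i = 1·4·1 + 2·1·10 + 3·3·6 + 12·9·11 + 8·9·2 = 1410 ≡ 6.
  S = (5, 2, 6) ≠ 0, so r is not a codeword (an error is present).
Step 3: locate the error. For a single error e at position i, S_ℓ = v_i·e·α_i^ℓ, so α_err = S_1/S_0.
  S_0^{−1} = 5^{−1} = 8 (mod 13), so α_err = 2·8 = 16 ≡ 3 = α_5. Error position i = 5.
  Consistency check: S_2/S_1 = 6·7 = 42 ≡ 3 = α_err ✓ (single-error assumption holds).
Step 4: error magnitude e = S_0/v_5 = S_0·∏_{j≠5}(α_5 − α_j) = 5·5 = 25 ≡ 12 (mod 13).
Step 5: correct position 5: c_5 = r_5 − e = 2 − 12 ≡ 3 (mod 13). Hence c = [1, 10, 6, 11, 3].
  Check: interpolating c through the α_i gives m(x) = 7 + 3·x (degree < 2) with m(α_i) = c_i for every i, so c is indeed a codeword.


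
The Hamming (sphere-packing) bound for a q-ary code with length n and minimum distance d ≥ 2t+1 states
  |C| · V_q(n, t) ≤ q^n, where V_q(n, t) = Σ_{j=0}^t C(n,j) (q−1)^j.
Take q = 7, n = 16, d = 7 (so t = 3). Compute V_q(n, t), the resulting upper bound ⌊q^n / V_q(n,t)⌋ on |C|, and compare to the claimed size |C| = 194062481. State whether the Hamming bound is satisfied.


V_q(n, t) = 125377, q^n = 33232930569601, Hamming bound = 265064011, |C| = 194062481 ≤ bound (satisfied).

Step 1: Compute V_q(n, t) = Σ_{j=0}^3 C(n, j) (q−1)^j.
  j = 0: C(16,0)·(6)^0 = 1·1 = 1.
  j = 1: C(16,1)·(6)^1 = 16·6 = 96.
  j = 2: C(16,2)·(6)^2 = 120·36 = 4320.
  j = 3: C(16,3)·(6)^3 = 560·216 = 120960.
  V_q(n, t) = 1 + 96 + 4320 + 120960 = 125377.
Step 2: q^n = 7^16 = 33232930569601.
Step 3: Hamming bound ⌊q^n / V_q(n,t)⌋ = ⌊33232930569601/125377⌋ = 265064011.
Step 4: Compare |C| = 194062481 to 265064011: satisfied.
The claimed |C| lies below the Hamming bound.


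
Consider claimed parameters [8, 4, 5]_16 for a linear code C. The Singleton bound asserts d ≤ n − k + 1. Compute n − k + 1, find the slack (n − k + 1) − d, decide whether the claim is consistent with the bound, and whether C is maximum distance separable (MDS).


Singleton RHS = n − k + 1 = 5, slack = 0, bound satisfied, MDS.

Singleton bound: d ≤ n − k + 1.
Here n = 8, k = 4, so n − k + 1 = 5.
Given d = 5, check d ≤ 5: YES.
Slack = (n − k + 1) − d = 0.
The code is MDS (slack = 0).
Description: the claimed parameters are [8, 4, 5]_16; such a code would be MDS (meets Singleton bound).


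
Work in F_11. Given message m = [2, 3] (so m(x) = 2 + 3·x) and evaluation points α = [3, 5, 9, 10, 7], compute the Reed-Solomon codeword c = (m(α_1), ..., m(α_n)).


c = [0, 6, 7, 10, 1]

Message polynomial: m(x) = 2 + 3·x (mod 11).
For each evaluation point α_i, compute m(α_i) mod 11:
  α_1 = 3: Horner steps 3 → 0, so m(3) = 0.
  α_2 = 5: Horner steps 3 → 6, so m(5) = 6.
  α_3 = 9: Horner steps 3 → 7, so m(9) = 7.
  α_4 = 10: Horner steps 3 → 10, so m(10) = 10.
  α_5 = 7: Horner steps 3 → 1, so m(7) = 1.
Codeword c = [0, 6, 7, 10, 1] ∈ F_11^5.


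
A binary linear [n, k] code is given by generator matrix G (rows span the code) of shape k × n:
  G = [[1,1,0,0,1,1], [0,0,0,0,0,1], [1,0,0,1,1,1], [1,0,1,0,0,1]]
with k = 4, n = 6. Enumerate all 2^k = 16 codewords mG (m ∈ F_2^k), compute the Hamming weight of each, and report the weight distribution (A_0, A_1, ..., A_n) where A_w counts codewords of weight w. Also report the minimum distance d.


Weight distribution: A_0 = 1, A_1 = 1, A_2 = 2, A_3 = 6, A_4 = 5, A_5 = 1. Minimum distance d = 1.

Enumerate all 2^4 = 16 messages m ∈ F_2^4.
For each, compute codeword c = mG in F_2^6, then tally its weight.
  m = 0000 → c = 000000, weight = 0.
  m = 1000 → c = 110011, weight = 4.
  m = 0100 → c = 000001, weight = 1.
  m = 1100 → c = 110010, weight = 3.
  m = 0010 → c = 100111, weight = 4.
  m = 1010 → c = 010100, weight = 2.
  m = 0110 → c = 100110, weight = 3.
  m = 1110 → c = 010101, weight = 3.
  m = 0001 → c = 101001, weight = 3.
  m = 1001 → c = 011010, weight = 3.
  m = 0101 → c = 101000, weight = 2.
  m = 1101 → c = 011011, weight = 4.
  m = 0011 → c = 001110, weight = 3.
  m = 1011 → c = 111101, weight = 5.
  m = 0111 → c = 001111, weight = 4.
  m = 1111 → c = 111100, weight = 4.
Tally weights:
  weight 0: 1 codewords.
  weight 1: 1 codewords.
  weight 2: 2 codewords.
  weight 3: 6 codewords.
  weight 4: 5 codewords.
  weight 5: 1 codewords.
Minimum distance d = smallest w > 0 with A_w > 0 = 1.
Sanity: Σ A_w = 16 = 2^4 = 16 ✓.


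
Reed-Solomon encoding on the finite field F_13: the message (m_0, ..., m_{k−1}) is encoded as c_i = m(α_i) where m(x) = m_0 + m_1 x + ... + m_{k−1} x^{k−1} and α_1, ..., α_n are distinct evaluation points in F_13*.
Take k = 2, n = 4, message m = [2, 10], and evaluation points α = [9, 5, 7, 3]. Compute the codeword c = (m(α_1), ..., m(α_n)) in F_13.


c = [1, 0, 7, 6]

Message polynomial: m(x) = 2 + 10·x (mod 13).
For each evaluation point α_i, compute m(α_i) mod 13:
  α_1 = 9: Horner steps 10 → 1, so m(9) = 1.
  α_2 = 5: Horner steps 10 → 0, so m(5) = 0.
  α_3 = 7: Horner steps 10 → 7, so m(7) = 7.
  α_4 = 3: Horner steps 10 → 6, so m(3) = 6.
Codeword c = [1, 0, 7, 6] ∈ F_13^4.


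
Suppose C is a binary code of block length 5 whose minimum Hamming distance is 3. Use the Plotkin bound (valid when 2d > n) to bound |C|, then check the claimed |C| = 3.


Plotkin bound M ≤ 6; given |C| = 3 ≤ bound (satisfied).

Check applicability: 2d = 6, n = 5.
2d − n = 1 > 0, so Plotkin applies.
Compute d/(2d−n) = 3/1 ≈ 3.0000.
⌊d/(2d−n)⌋ = 3.
Plotkin bound: M ≤ 2·3 = 6.
Given |C| = 3, check: satisfied.
This |C| is below the Plotkin bound.


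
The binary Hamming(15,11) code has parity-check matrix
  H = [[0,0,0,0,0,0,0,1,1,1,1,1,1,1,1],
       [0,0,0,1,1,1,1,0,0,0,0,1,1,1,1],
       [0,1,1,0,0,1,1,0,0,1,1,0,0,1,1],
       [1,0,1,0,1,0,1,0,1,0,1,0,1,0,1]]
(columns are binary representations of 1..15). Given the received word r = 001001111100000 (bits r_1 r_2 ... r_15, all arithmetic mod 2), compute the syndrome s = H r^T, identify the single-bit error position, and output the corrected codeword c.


s = (1, 0, 0, 1)^T, error position = 9, corrected codeword c = 001001110100000

Compute s = H r^T mod 2 one row at a time:
  s_1 = 1 + 1 + 1 + 0 + 0 + 0 + 0 + 0 = 3 ≡ 1 (mod 2).
  s_2 = 0 + 0 + 1 + 1 + 0 + 0 + 0 + 0 = 2 ≡ 0 (mod 2).
  s_3 = 0 + 1 + 1 + 1 + 1 + 0 + 0 + 0 = 4 ≡ 0 (mod 2).
  s_4 = 0 + 1 + 0 + 1 + 1 + 0 + 0 + 0 = 3 ≡ 1 (mod 2).
s = (1, 0, 0, 1)^T — this equals column 9 of H (binary 1001), so error is at position 9.
Correct: flip bit 9 of r = 001001111100000 to get c = 001001110100000.


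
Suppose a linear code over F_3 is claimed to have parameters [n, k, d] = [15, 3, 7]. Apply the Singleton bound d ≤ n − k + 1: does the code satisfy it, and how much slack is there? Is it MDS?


Singleton RHS = n − k + 1 = 13, slack = 6, bound satisfied, not MDS.

Singleton bound: d ≤ n − k + 1.
Here n = 15, k = 3, so n − k + 1 = 13.
Given d = 7, check d ≤ 13: YES.
Slack = (n − k + 1) − d = 6.
The code is NOT MDS (slack = 6 > 0).
Description: the claimed parameters are [15, 3, 7]_3; such a code would be non-MDS.


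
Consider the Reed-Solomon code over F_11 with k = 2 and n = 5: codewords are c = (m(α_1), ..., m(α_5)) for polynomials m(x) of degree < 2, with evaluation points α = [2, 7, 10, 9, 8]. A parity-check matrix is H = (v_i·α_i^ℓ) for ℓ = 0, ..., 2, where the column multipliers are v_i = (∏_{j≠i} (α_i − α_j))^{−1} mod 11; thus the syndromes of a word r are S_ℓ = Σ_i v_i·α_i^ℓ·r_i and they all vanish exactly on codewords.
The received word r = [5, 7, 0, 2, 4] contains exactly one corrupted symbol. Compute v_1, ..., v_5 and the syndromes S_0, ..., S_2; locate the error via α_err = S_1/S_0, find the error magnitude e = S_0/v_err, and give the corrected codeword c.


S = (4, 6, 9), error at position 2, error magnitude e = 1, c = [5, 6, 0, 2, 4].

Step 1: column multipliers v_i = (∏_{j≠i}(α_i − α_j))^{−1} mod 11.
  i = 1 (α = 2): (2−7)(2−10)(2−9)(2−8) = (−5)·(−8)·(−7)·(−6) = 1680 ≡ 8, so v_1 = 8^{−1} = 7 (mod 11).
  i = 2 (α = 7): (7−2)(7−10)(7−9)(7−8) = 5·(−3)·(−2)·(−1) = −30 ≡ 3, so v_2 = 3^{−1} = 4 (mod 11).
  i = 3 (α = 10): (10−2)(10−7)(10−9)(10−8) = 8·3·1·2 = 48 ≡ 4, so v_3 = 4^{−1} = 3 (mod 11).
  i = 4 (α = 9): (9−2)(9−7)(9−10)(9−8) = 7·2·(−1)·1 = −14 ≡ 8, so v_4 = 8^{−1} = 7 (mod 11).
  i = 5 (α = 8): (8−2)(8−7)(8−10)(8−9) = 6·1·(−2)·(−1) = 12 ≡ 1, so v_5 = 1^{−1} = 1 (mod 11).
  v = [7, 4, 3, 7, 1].
Step 2: syndromes of r = [5, 7, 0, 2, 4] (all sums mod 11).
  S_0 = Σ v_i r_i = 7·5 + 4·7 + 3·0 + 7·2 + 1·4 = 81 ≡ 4.
  S_1 = Σ v_i α_i r_i = 7·2·5 + 4·7·7 + 3·10·0 + 7·9·2 + 1·8·4 = 424 ≡ 6.
  α_i^2 mod 11 = [4, 5, 1, 4, 9].
  S_2 = Σ v_i α_i^2 r_i = 7·4·5 + 4·5·7 + 3·1·0 + 7·4·2 + 1·9·4 = 372 ≡ 9.
  S = (4, 6, 9) ≠ 0, so r is not a codeword (an error is present).
Step 3: locate the error. For a single error e at position i, S_ℓ = v_i·e·α_i^ℓ, so α_err = S_1/S_0.
  S_0^{−1} = 4^{−1} = 3 (mod 11), so α_err = 6·3 = 18 ≡ 7 = α_2. Error position i = 2.
  Consistency check: S_2/S_1 = 9·2 = 18 ≡ 7 = α_err ✓ (single-error assumption holds).
Step 4: error magnitude e = S_0/v_2 = S_0·∏_{j≠2}(α_2 − α_j) = 4·3 = 12 ≡ 1 (mod 11).
Step 5: correct position 2: c_2 = r_2 − e = 7 − 1 ≡ 6 (mod 11). Hence c = [5, 6, 0, 2, 4].
  Check: interpolating c through the α_i gives m(x) = 9 + 9·x (degree < 2) with m(α_i) = c_i for every i, so c is indeed a codeword.


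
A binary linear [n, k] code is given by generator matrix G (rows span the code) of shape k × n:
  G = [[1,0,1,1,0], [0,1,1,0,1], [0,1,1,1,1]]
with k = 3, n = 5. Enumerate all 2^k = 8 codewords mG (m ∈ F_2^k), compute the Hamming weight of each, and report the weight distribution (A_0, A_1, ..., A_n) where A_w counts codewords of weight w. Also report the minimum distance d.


Weight distribution: A_0 = 1, A_1 = 1, A_2 = 1, A_3 = 3, A_4 = 2. Minimum distance d = 1.

Enumerate all 2^3 = 8 messages m ∈ F_2^3.
For each, compute codeword c = mG in F_2^5, then tally its weight.
  m = 000 → c = 00000, weight = 0.
  m = 100 → c = 10110, weight = 3.
  m = 010 → c = 01101, weight = 3.
  m = 110 → c = 11011, weight = 4.
  m = 001 → c = 01111, weight = 4.
  m = 101 → c = 11001, weight = 3.
  m = 011 → c = 00010, weight = 1.
  m = 111 → c = 10100, weight = 2.
Tally weights:
  weight 0: 1 codewords.
  weight 1: 1 codewords.
  weight 2: 1 codewords.
  weight 3: 3 codewords.
  weight 4: 2 codewords.
Minimum distance d = smallest w > 0 with A_w > 0 = 1.
Sanity: Σ A_w = 8 = 2^3 = 8 ✓.


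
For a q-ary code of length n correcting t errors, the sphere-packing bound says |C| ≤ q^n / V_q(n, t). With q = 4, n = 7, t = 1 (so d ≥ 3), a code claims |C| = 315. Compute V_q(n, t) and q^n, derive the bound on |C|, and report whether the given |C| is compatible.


V_q(n, t) = 22, q^n = 16384, Hamming bound = 744, |C| = 315 ≤ bound (satisfied).

Step 1: Compute V_q(n, t) = Σ_{j=0}^1 C(n, j) (q−1)^j.
  j = 0: C(7,0)·(3)^0 = 1·1 = 1.
  j = 1: C(7,1)·(3)^1 = 7·3 = 21.
  V_q(n, t) = 1 + 21 = 22.
Step 2: q^n = 4^7 = 16384.
Step 3: Hamming bound ⌊q^n / V_q(n,t)⌋ = ⌊16384/22⌋ = 744.
Step 4: Compare |C| = 315 to 744: satisfied.
The claimed |C| lies below the Hamming bound.


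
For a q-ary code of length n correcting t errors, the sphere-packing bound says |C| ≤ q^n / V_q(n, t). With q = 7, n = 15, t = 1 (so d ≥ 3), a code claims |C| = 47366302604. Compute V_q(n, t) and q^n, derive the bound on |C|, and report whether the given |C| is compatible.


V_q(n, t) = 91, q^n = 4747561509943, Hamming bound = 52171005603, |C| = 47366302604 ≤ bound (satisfied).

Step 1: Compute V_q(n, t) = Σ_{j=0}^1 C(n, j) (q−1)^j.
  j = 0: C(15,0)·(6)^0 = 1·1 = 1.
  j = 1: C(15,1)·(6)^1 = 15·6 = 90.
  V_q(n, t) = 1 + 90 = 91.
Step 2: q^n = 7^15 = 4747561509943.
Step 3: Hamming bound ⌊q^n / V_q(n,t)⌋ = ⌊4747561509943/91⌋ = 52171005603.
Step 4: Compare |C| = 47366302604 to 52171005603: satisfied.
The claimed |C| lies below the Hamming bound.


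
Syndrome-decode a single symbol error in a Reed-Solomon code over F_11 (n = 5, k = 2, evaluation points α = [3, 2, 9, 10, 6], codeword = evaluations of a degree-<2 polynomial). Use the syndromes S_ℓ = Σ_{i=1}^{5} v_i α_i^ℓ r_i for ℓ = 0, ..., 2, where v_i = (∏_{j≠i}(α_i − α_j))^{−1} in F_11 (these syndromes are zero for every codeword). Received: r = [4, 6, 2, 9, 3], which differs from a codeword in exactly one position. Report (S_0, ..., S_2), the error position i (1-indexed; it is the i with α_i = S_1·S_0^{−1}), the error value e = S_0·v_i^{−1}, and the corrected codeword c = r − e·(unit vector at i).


S = (5, 10, 9), error at position 2, error magnitude e = 9, c = [4, 8, 2, 9, 3].

Step 1: column multipliers v_i = (∏_{j≠i}(α_i − α_j))^{−1} mod 11.
  i = 1 (α = 3): (3−2)(3−9)(3−10)(3−6) = 1·(−6)·(−7)·(−3) = −126 ≡ 6, so v_1 = 6^{−1} = 2 (mod 11).
  i = 2 (α = 2): (2−3)(2−9)(2−10)(2−6) = (−1)·(−7)·(−8)·(−4) = 224 ≡ 4, so v_2 = 4^{−1} = 3 (mod 11).
  i = 3 (α = 9): (9−3)(9−2)(9−10)(9−6) = 6·7·(−1)·3 = −126 ≡ 6, so v_3 = 6^{−1} = 2 (mod 11).
  i = 4 (α = 10): (10−3)(10−2)(10−9)(10−6) = 7·8·1·4 = 224 ≡ 4, so v_4 = 4^{−1} = 3 (mod 11).
  i = 5 (α = 6): (6−3)(6−2)(6−9)(6−10) = 3·4·(−3)·(−4) = 144 ≡ 1, so v_5 = 1^{−1} = 1 (mod 11).
  v = [2, 3, 2, 3, 1].
Step 2: syndromes of r = [4, 6, 2, 9, 3] (all sums mod 11).
  S_0 = Σ v_i r_i = 2·4 + 3·6 + 2·2 + 3·9 + 1·3 = 60 ≡ 5.
  S_1 = Σ v_i α_i r_i = 2·3·4 + 3·2·6 + 2·9·2 + 3·10·9 + 1·6·3 = 384 ≡ 10.
  α_i^2 mod 11 = [9, 4, 4, 1, 3].
  S_2 = Σ v_i α_i^2 r_i = 2·9·4 + 3·4·6 + 2·4·2 + 3·1·9 + 1·3·3 = 196 ≡ 9.
  S = (5, 10, 9) ≠ 0, so r is not a codeword (an error is present).
Step 3: locate the error. For a single error e at position i, S_ℓ = v_i·e·α_i^ℓ, so α_err = S_1/S_0.
  S_0^{−1} = 5^{−1} = 9 (mod 11), so α_err = 10·9 = 90 ≡ 2 = α_2. Error position i = 2.
  Consistency check: S_2/S_1 = 9·10 = 90 ≡ 2 = α_err ✓ (single-error assumption holds).
Step 4: error magnitude e = S_0/v_2 = S_0·∏_{j≠2}(α_2 − α_j) = 5·4 = 20 ≡ 9 (mod 11).
Step 5: correct position 2: c_2 = r_2 − e = 6 − 9 ≡ 8 (mod 11). Hence c = [4, 8, 2, 9, 3].
  Check: interpolating c through the α_i gives m(x) = 5 + 7·x (degree < 2) with m(α_i) = c_i for every i, so c is indeed a codeword.


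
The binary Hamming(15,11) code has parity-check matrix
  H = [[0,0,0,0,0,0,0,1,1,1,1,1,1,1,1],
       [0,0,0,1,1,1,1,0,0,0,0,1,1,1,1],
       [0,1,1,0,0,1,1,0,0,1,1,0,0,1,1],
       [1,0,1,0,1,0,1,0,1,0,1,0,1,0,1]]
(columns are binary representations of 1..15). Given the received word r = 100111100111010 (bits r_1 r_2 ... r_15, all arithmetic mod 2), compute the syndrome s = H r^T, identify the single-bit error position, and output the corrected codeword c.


s = (0, 0, 1, 0)^T, error position = 2, corrected codeword c = 110111100111010

Compute s = H r^T mod 2 one row at a time:
  s_1 = 0 + 0 + 1 + 1 + 1 + 0 + 1 + 0 = 4 ≡ 0 (mod 2).
  s_2 = 1 + 1 + 1 + 1 + 1 + 0 + 1 + 0 = 6 ≡ 0 (mod 2).
  s_3 = 0 + 0 + 1 + 1 + 1 + 1 + 1 + 0 = 5 ≡ 1 (mod 2).
  s_4 = 1 + 0 + 1 + 1 + 0 + 1 + 0 + 0 = 4 ≡ 0 (mod 2).
s = (0, 0, 1, 0)^T — this equals column 2 of H (binary 0010), so error is at position 2.
Correct: flip bit 2 of r = 100111100111010 to get c = 110111100111010.


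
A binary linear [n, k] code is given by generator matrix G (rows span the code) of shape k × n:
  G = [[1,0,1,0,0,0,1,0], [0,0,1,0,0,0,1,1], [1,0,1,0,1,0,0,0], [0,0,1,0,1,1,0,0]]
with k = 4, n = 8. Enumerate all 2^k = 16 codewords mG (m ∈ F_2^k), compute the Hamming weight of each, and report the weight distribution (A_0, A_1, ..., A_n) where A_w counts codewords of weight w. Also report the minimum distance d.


Weight distribution: A_0 = 1, A_2 = 4, A_3 = 6, A_4 = 3, A_5 = 2. Minimum distance d = 2.

Enumerate all 2^4 = 16 messages m ∈ F_2^4.
For each, compute codeword c = mG in F_2^8, then tally its weight.
  m = 0000 → c = 00000000, weight = 0.
  m = 1000 → c = 10100010, weight = 3.
  m = 0100 → c = 00100011, weight = 3.
  m = 1100 → c = 10000001, weight = 2.
  m = 0010 → c = 10101000, weight = 3.
  m = 1010 → c = 00001010, weight = 2.
  m = 0110 → c = 10001011, weight = 4.
  m = 1110 → c = 00101001, weight = 3.
  m = 0001 → c = 00101100, weight = 3.
  m = 1001 → c = 10001110, weight = 4.
  m = 0101 → c = 00001111, weight = 4.
  m = 1101 → c = 10101101, weight = 5.
  m = 0011 → c = 10000100, weight = 2.
  m = 1011 → c = 00100110, weight = 3.
  m = 0111 → c = 10100111, weight = 5.
  m = 1111 → c = 00000101, weight = 2.
Tally weights:
  weight 0: 1 codewords.
  weight 2: 4 codewords.
  weight 3: 6 codewords.
  weight 4: 3 codewords.
  weight 5: 2 codewords.
Minimum distance d = smallest w > 0 with A_w > 0 = 2.
Sanity: Σ A_w = 16 = 2^4 = 16 ✓.


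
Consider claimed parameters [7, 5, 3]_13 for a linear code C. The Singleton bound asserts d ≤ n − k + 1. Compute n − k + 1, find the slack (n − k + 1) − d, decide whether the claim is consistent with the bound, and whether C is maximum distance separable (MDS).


Singleton RHS = n − k + 1 = 3, slack = 0, bound satisfied, MDS.

Singleton bound: d ≤ n − k + 1.
Here n = 7, k = 5, so n − k + 1 = 3.
Given d = 3, check d ≤ 3: YES.
Slack = (n − k + 1) − d = 0.
The code is MDS (slack = 0).
Description: the claimed parameters are [7, 5, 3]_13; such a code would be MDS (meets Singleton bound).


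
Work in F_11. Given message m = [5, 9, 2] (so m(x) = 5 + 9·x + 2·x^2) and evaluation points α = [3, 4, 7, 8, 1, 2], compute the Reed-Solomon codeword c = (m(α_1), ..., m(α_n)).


c = [6, 7, 1, 7, 5, 9]

Message polynomial: m(x) = 5 + 9·x + 2·x^2 (mod 11).
For each evaluation point α_i, compute m(α_i) mod 11:
  α_1 = 3: Horner steps 2 → 4 → 6, so m(3) = 6.
  α_2 = 4: Horner steps 2 → 6 → 7, so m(4) = 7.
  α_3 = 7: Horner steps 2 → 1 → 1, so m(7) = 1.
  α_4 = 8: Horner steps 2 → 3 → 7, so m(8) = 7.
  α_5 = 1: Horner steps 2 → 0 → 5, so m(1) = 5.
  α_6 = 2: Horner steps 2 → 2 → 9, so m(2) = 9.
Codeword c = [6, 7, 1, 7, 5, 9] ∈ F_11^6.


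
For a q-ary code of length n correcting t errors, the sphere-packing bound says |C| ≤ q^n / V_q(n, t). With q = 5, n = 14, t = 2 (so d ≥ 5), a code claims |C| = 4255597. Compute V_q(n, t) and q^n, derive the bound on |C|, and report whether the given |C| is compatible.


V_q(n, t) = 1513, q^n = 6103515625, Hamming bound = 4034048, |C| = 4255597 > bound (violated).

Step 1: Compute V_q(n, t) = Σ_{j=0}^2 C(n, j) (q−1)^j.
  j = 0: C(14,0)·(4)^0 = 1·1 = 1.
  j = 1: C(14,1)·(4)^1 = 14·4 = 56.
  j = 2: C(14,2)·(4)^2 = 91·16 = 1456.
  V_q(n, t) = 1 + 56 + 1456 = 1513.
Step 2: q^n = 5^14 = 6103515625.
Step 3: Hamming bound ⌊q^n / V_q(n,t)⌋ = ⌊6103515625/1513⌋ = 4034048.
Step 4: Compare |C| = 4255597 to 4034048: violated.
The claimed |C| lies above the Hamming bound, so no 5-ary code of length 14 with d ≥ 5 can have 4255597 codewords.


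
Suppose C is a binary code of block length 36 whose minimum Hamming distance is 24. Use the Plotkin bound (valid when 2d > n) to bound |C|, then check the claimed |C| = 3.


Plotkin bound M ≤ 4; given |C| = 3 ≤ bound (satisfied).

Check applicability: 2d = 48, n = 36.
2d − n = 12 > 0, so Plotkin applies.
Compute d/(2d−n) = 24/12 ≈ 2.0000.
⌊d/(2d−n)⌋ = 2.
Plotkin bound: M ≤ 2·2 = 4.
Given |C| = 3, check: satisfied.
This |C| is below the Plotkin bound.


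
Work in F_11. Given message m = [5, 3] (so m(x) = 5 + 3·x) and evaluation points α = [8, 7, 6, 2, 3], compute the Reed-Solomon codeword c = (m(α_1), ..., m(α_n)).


c = [7, 4, 1, 0, 3]

Message polynomial: m(x) = 5 + 3·x (mod 11).
For each evaluation point α_i, compute m(α_i) mod 11:
  α_1 = 8: Horner steps 3 → 7, so m(8) = 7.
  α_2 = 7: Horner steps 3 → 4, so m(7) = 4.
  α_3 = 6: Horner steps 3 → 1, so m(6) = 1.
  α_4 = 2: Horner steps 3 → 0, so m(2) = 0.
  α_5 = 3: Horner steps 3 → 3, so m(3) = 3.
Codeword c = [7, 4, 1, 0, 3] ∈ F_11^5.


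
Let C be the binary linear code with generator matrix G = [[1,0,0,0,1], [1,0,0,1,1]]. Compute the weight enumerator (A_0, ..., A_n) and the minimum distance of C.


Weight distribution: A_0 = 1, A_1 = 1, A_2 = 1, A_3 = 1. Minimum distance d = 1.

Enumerate all 2^2 = 4 messages m ∈ F_2^2.
For each, compute codeword c = mG in F_2^5, then tally its weight.
  m = 00 → c = 00000, weight = 0.
  m = 10 → c = 10001, weight = 2.
  m = 01 → c = 10011, weight = 3.
  m = 11 → c = 00010, weight = 1.
Tally weights:
  weight 0: 1 codewords.
  weight 1: 1 codewords.
  weight 2: 1 codewords.
  weight 3: 1 codewords.
Minimum distance d = smallest w > 0 with A_w > 0 = 1.
Sanity: Σ A_w = 4 = 2^2 = 4 ✓.


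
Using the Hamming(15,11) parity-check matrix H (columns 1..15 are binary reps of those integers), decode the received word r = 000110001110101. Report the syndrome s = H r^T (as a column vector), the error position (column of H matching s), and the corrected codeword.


s = (1, 0, 1, 1)^T, error position = 11, corrected codeword c = 000110001100101

Compute s = H r^T mod 2 one row at a time:
  s_1 = 0 + 1 + 1 + 1 + 0 + 1 + 0 + 1 = 5 ≡ 1 (mod 2).
  s_2 = 1 + 1 + 0 + 0 + 0 + 1 + 0 + 1 = 4 ≡ 0 (mod 2).
  s_3 = 0 + 0 + 0 + 0 + 1 + 1 + 0 + 1 = 3 ≡ 1 (mod 2).
  s_4 = 0 + 0 + 1 + 0 + 1 + 1 + 1 + 1 = 5 ≡ 1 (mod 2).
s = (1, 0, 1, 1)^T — this equals column 11 of H (binary 1011), so error is at position 11.
Correct: flip bit 11 of r = 000110001110101 to get c = 000110001100101.


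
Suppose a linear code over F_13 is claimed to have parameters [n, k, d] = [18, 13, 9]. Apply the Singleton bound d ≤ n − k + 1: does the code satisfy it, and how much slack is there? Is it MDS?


Singleton RHS = n − k + 1 = 6, slack = -3, bound violated (no such code; not MDS).

Singleton bound: d ≤ n − k + 1.
Here n = 18, k = 13, so n − k + 1 = 6.
Given d = 9, check d ≤ 6: NO.
Slack = (n − k + 1) − d = -3.
The slack is negative: d = 9 exceeds n − k + 1 = 6 by 3, so the Singleton bound is violated and no linear [18, 13, 9]_13 code can exist. In particular it is not MDS (MDS requires d = n − k + 1 exactly).
Description: the claimed parameters are [18, 13, 9]_13; such a code would be impossible (violates the Singleton bound).


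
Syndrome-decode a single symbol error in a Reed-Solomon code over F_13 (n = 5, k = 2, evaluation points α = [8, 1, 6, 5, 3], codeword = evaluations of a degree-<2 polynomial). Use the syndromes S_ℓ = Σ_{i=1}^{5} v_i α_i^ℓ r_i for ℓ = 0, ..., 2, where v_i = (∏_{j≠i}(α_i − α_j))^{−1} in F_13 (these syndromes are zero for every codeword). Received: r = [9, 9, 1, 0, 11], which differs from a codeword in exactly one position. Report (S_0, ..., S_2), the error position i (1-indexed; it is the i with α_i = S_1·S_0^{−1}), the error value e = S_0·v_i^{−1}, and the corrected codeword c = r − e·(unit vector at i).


S = (3, 11, 10), error at position 1, error magnitude e = 6, c = [3, 9, 1, 0, 11].

Step 1: column multipliers v_i = (∏_{j≠i}(α_i − α_j))^{−1} mod 13.
  i = 1 (α = 8): (8−1)(8−6)(8−5)(8−3) = 7·2·3·5 = 210 ≡ 2, so v_1 = 2^{−1} = 7 (mod 13).
  i = 2 (α = 1): (1−8)(1−6)(1−5)(1−3) = (−7)·(−5)·(−4)·(−2) = 280 ≡ 7, so v_2 = 7^{−1} = 2 (mod 13).
  i = 3 (α = 6): (6−8)(6−1)(6−5)(6−3) = (−2)·5·1·3 = −30 ≡ 9, so v_3 = 9^{−1} = 3 (mod 13).
  i = 4 (α = 5): (5−8)(5−1)(5−6)(5−3) = (−3)·4·(−1)·2 = 24 ≡ 11, so v_4 = 11^{−1} = 6 (mod 13).
  i = 5 (α = 3): (3−8)(3−1)(3−6)(3−5) = (−5)·2·(−3)·(−2) = −60 ≡ 5, so v_5 = 5^{−1} = 8 (mod 13).
  v = [7, 2, 3, 6, 8].
Step 2: syndromes of r = [9, 9, 1, 0, 11] (all sums mod 13).
  S_0 = Σ v_i r_i = 7·9 + 2·9 + 3·1 + 6·0 + 8·11 = 172 ≡ 3.
  S_1 = Σ v_i α_i r_i = 7·8·9 + 2·1·9 + 3·6·1 + 6·5·0 + 8·3·11 = 804 ≡ 11.
  α_i^2 mod 13 = [12, 1, 10, 12, 9].
  S_2 = Σ v_i α_i^2 r_i = 7·12·9 + 2·1·9 + 3·10·1 + 6·12·0 + 8·9·11 = 1596 ≡ 10.
  S = (3, 11, 10) ≠ 0, so r is not a codeword (an error is present).
Step 3: locate the error. For a single error e at position i, S_ℓ = v_i·e·α_i^ℓ, so α_err = S_1/S_0.
  S_0^{−1} = 3^{−1} = 9 (mod 13), so α_err = 11·9 = 99 ≡ 8 = α_1. Error position i = 1.
  Consistency check: S_2/S_1 = 10·6 = 60 ≡ 8 = α_err ✓ (single-error assumption holds).
Step 4: error magnitude e = S_0/v_1 = S_0·∏_{j≠1}(α_1 − α_j) = 3·2 = 6 ≡ 6 (mod 13).
Step 5: correct position 1: c_1 = r_1 − e = 9 − 6 ≡ 3 (mod 13). Hence c = [3, 9, 1, 0, 11].
  Check: interpolating c through the α_i gives m(x) = 8 + 1·x (degree < 2) with m(α_i) = c_i for every i, so c is indeed a codeword.


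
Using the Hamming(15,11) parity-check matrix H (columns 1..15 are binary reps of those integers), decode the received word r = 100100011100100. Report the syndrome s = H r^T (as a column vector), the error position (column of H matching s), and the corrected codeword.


s = (0, 0, 1, 1)^T, error position = 3, corrected codeword c = 101100011100100

Compute s = H r^T mod 2 one row at a time:
  s_1 = 1 + 1 + 1 + 0 + 0 + 1 + 0 + 0 = 4 ≡ 0 (mod 2).
  s_2 = 1 + 0 + 0 + 0 + 0 + 1 + 0 + 0 = 2 ≡ 0 (mod 2).
  s_3 = 0 + 0 + 0 + 0 + 1 + 0 + 0 + 0 = 1 ≡ 1 (mod 2).
  s_4 = 1 + 0 + 0 + 0 + 1 + 0 + 1 + 0 = 3 ≡ 1 (mod 2).
s = (0, 0, 1, 1)^T — this equals column 3 of H (binary 0011), so error is at position 3.
Correct: flip bit 3 of r = 100100011100100 to get c = 101100011100100.


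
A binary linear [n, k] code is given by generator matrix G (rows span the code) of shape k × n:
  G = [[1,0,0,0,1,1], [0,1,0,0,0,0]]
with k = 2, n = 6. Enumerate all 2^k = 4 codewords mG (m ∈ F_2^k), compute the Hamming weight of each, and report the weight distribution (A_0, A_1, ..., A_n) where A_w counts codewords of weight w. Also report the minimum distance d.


Weight distribution: A_0 = 1, A_1 = 1, A_3 = 1, A_4 = 1. Minimum distance d = 1.

Enumerate all 2^2 = 4 messages m ∈ F_2^2.
For each, compute codeword c = mG in F_2^6, then tally its weight.
  m = 00 → c = 000000, weight = 0.
  m = 10 → c = 100011, weight = 3.
  m = 01 → c = 010000, weight = 1.
  m = 11 → c = 110011, weight = 4.
Tally weights:
  weight 0: 1 codewords.
  weight 1: 1 codewords.
  weight 3: 1 codewords.
  weight 4: 1 codewords.
Minimum distance d = smallest w > 0 with A_w > 0 = 1.
Sanity: Σ A_w = 4 = 2^2 = 4 ✓.


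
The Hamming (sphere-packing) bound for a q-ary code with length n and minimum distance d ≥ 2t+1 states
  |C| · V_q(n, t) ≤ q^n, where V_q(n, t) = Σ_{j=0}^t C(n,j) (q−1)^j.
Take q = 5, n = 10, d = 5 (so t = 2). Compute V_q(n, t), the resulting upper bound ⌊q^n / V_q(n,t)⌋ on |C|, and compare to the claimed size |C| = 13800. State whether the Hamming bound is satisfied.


V_q(n, t) = 761, q^n = 9765625, Hamming bound = 12832, |C| = 13800 > bound (violated).

Step 1: Compute V_q(n, t) = Σ_{j=0}^2 C(n, j) (q−1)^j.
  j = 0: C(10,0)·(4)^0 = 1·1 = 1.
  j = 1: C(10,1)·(4)^1 = 10·4 = 40.
  j = 2: C(10,2)·(4)^2 = 45·16 = 720.
  V_q(n, t) = 1 + 40 + 720 = 761.
Step 2: q^n = 5^10 = 9765625.
Step 3: Hamming bound ⌊q^n / V_q(n,t)⌋ = ⌊9765625/761⌋ = 12832.
Step 4: Compare |C| = 13800 to 12832: violated.
The claimed |C| lies above the Hamming bound, so no 5-ary code of length 10 with d ≥ 5 can have 13800 codewords.


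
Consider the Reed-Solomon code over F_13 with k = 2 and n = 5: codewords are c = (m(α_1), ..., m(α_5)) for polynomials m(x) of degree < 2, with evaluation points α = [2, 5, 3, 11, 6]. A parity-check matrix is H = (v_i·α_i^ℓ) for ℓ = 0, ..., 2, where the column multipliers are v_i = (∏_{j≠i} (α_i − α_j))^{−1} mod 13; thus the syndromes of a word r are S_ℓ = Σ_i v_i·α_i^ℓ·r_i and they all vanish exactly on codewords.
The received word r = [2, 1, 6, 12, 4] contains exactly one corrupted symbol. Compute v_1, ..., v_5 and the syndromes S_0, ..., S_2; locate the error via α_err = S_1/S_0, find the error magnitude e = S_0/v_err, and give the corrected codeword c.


S = (5, 4, 11), error at position 5, error magnitude e = 12, c = [2, 1, 6, 12, 5].

Step 1: column multipliers v_i = (∏_{j≠i}(α_i − α_j))^{−1} mod 13.
  i = 1 (α = 2): (2−5)(2−3)(2−11)(2−6) = (−3)·(−1)·(−9)·(−4) = 108 ≡ 4, so v_1 = 4^{−1} = 10 (mod 13).
  i = 2 (α = 5): (5−2)(5−3)(5−11)(5−6) = 3·2·(−6)·(−1) = 36 ≡ 10, so v_2 = 10^{−1} = 4 (mod 13).
  i = 3 (α = 3): (3−2)(3−5)(3−11)(3−6) = 1·(−2)·(−8)·(−3) = −48 ≡ 4, so v_3 = 4^{−1} = 10 (mod 13).
  i = 4 (α = 11): (11−2)(11−5)(11−3)(11−6) = 9·6·8·5 = 2160 ≡ 2, so v_4 = 2^{−1} = 7 (mod 13).
  i = 5 (α = 6): (6−2)(6−5)(6−3)(6−11) = 4·1·3·(−5) = −60 ≡ 5, so v_5 = 5^{−1} = 8 (mod 13).
  v = [10, 4, 10, 7, 8].
Step 2: syndromes of r = [2, 1, 6, 12, 4] (all sums mod 13).
  S_0 = Σ v_i r_i = 10·2 + 4·1 + 10·6 + 7·12 + 8·4 = 200 ≡ 5.
  S_1 = Σ v_i α_i r_i = 10·2·2 + 4·5·1 + 10·3·6 + 7·11·12 + 8·6·4 = 1356 ≡ 4.
  α_i^2 mod 13 = [4, 12, 9, 4, 10].
  S_2 = Σ v_i α_i^2 r_i = 10·4·2 + 4·12·1 + 10·9·6 + 7·4·12 + 8·10·4 = 1324 ≡ 11.
  S = (5, 4, 11) ≠ 0, so r is not a codeword (an error is present).
Step 3: locate the error. For a single error e at position i, S_ℓ = v_i·e·α_i^ℓ, so α_err = S_1/S_0.
  S_0^{−1} = 5^{−1} = 8 (mod 13), so α_err = 4·8 = 32 ≡ 6 = α_5. Error position i = 5.
  Consistency check: S_2/S_1 = 11·10 = 110 ≡ 6 = α_err ✓ (single-error assumption holds).
Step 4: error magnitude e = S_0/v_5 = S_0·∏_{j≠5}(α_5 − α_j) = 5·5 = 25 ≡ 12 (mod 13).
Step 5: correct position 5: c_5 = r_5 − e = 4 − 12 ≡ 5 (mod 13). Hence c = [2, 1, 6, 12, 5].
  Check: interpolating c through the α_i gives m(x) = 7 + 4·x (degree < 2) with m(α_i) = c_i for every i, so c is indeed a codeword.


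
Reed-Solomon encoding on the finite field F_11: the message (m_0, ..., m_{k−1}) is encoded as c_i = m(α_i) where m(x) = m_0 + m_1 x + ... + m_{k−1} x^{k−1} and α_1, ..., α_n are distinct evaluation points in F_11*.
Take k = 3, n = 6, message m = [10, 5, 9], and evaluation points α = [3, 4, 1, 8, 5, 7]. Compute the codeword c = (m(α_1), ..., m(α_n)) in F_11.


c = [7, 9, 2, 10, 7, 2]

Message polynomial: m(x) = 10 + 5·x + 9·x^2 (mod 11).
For each evaluation point α_i, compute m(α_i) mod 11:
  α_1 = 3: Horner steps 9 → 10 → 7, so m(3) = 7.
  α_2 = 4: Horner steps 9 → 8 → 9, so m(4) = 9.
  α_3 = 1: Horner steps 9 → 3 → 2, so m(1) = 2.
  α_4 = 8: Horner steps 9 → 0 → 10, so m(8) = 10.
  α_5 = 5: Horner steps 9 → 6 → 7, so m(5) = 7.
  α_6 = 7: Horner steps 9 → 2 → 2, so m(7) = 2.
Codeword c = [7, 9, 2, 10, 7, 2] ∈ F_11^6.
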